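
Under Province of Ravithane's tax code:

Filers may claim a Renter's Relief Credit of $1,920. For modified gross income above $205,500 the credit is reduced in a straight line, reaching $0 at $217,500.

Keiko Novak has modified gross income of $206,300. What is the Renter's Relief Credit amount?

Renter's Relief Credit: $206,300 is $800 into a $12,000 phase-out range, leaving 11,200/12,000 of the credit: $1,920 × 11,200/12,000 = $1,792.

$1,792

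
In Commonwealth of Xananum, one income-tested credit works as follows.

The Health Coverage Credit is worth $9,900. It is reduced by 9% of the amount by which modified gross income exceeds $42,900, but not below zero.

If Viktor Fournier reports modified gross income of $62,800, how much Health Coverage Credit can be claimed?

Health Coverage Credit: 9% of the $19,900 excess over $42,900 is $1,791; credit = $9,900 − $1,791 = $8,109.

$8,109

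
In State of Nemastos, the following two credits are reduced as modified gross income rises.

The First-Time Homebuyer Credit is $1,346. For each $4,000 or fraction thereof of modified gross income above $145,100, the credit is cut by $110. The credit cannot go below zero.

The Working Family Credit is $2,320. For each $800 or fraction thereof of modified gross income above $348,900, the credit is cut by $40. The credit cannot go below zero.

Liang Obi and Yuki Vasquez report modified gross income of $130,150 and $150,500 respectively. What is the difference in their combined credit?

Liang ($130,150): First-Time Homebuyer Credit: $130,150 is at or below the $145,100 threshold, so the full $1,346 applies. Working Family Credit: $130,150 is at or below the $348,900 threshold, so the full $2,320 applies. total $1,346 + $2,320 = $3,666
Yuki ($150,500): First-Time Homebuyer Credit: income exceeds $145,100 by $5,400, which is 2 full-or-partial $4,000 increments; reduction = 2 × $110 = $220, leaving $1,126. Working Family Credit: $150,500 is at or below the $348,900 threshold, so the full $2,320 applies. total $1,126 + $2,320 = $3,446
Difference: |$3,666 − $3,446| = $220.

$220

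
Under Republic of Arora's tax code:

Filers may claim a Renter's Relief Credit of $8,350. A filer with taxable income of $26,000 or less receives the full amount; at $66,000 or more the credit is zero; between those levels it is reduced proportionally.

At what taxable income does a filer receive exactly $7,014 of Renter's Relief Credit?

$7,014 is 7,014/8,350 of the full $8,350, so 1,336/8,350 of the $40,000 range has been used: income = $26,000 + $40,000 × 1,336/8,350 = $32,400.

$32,400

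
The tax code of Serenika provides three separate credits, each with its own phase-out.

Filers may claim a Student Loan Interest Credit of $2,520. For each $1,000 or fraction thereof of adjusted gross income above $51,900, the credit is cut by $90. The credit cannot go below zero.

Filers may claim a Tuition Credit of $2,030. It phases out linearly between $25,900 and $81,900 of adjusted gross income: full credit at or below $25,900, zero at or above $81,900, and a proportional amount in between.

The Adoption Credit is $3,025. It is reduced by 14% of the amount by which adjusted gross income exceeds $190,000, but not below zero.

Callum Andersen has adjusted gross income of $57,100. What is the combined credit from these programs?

Student Loan Interest Credit: income exceeds $51,900 by $5,200, which is 6 full-or-partial $1,000 increments; reduction = 6 × $90 = $540, leaving $1,980.
Tuition Credit: $57,100 is $31,200 into a $56,000 phase-out range, leaving 24,800/56,000 of the credit: $2,030 × 24,800/56,000 = $899.
Adoption Credit: $57,100 is at or below the $190,000 threshold, so the full $3,025 applies.
Total: $1,980 + $899 + $3,025 = $5,904.

$5,904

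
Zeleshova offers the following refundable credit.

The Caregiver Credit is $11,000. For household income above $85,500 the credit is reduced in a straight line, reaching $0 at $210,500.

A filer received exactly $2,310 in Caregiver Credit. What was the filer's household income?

$184,250

$2,310 is 2,310/11,000 of the full $11,000, so 8,690/11,000 of the $125,000 range has been used: income = $85,500 + $125,000 × 8,690/11,000 = $184,250.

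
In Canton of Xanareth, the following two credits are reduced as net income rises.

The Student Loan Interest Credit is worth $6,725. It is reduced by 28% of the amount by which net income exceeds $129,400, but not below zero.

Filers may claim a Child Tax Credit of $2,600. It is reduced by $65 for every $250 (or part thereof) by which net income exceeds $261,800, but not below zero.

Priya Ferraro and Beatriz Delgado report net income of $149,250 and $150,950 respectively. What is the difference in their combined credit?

$476

Priya ($149,250): Student Loan Interest Credit: 28% of the $19,850 excess over $129,400 is $5,558; credit = $6,725 − $5,558 = $1,167. Child Tax Credit: $149,250 is at or below the $261,800 threshold, so the full $2,600 applies. total $1,167 + $2,600 = $3,767
Beatriz ($150,950): Student Loan Interest Credit: 28% of the $21,550 excess over $129,400 is $6,034; credit = $6,725 − $6,034 = $691. Child Tax Credit: $150,950 is at or below the $261,800 threshold, so the full $2,600 applies. total $691 + $2,600 = $3,291
Difference: |$3,767 − $3,291| = $476.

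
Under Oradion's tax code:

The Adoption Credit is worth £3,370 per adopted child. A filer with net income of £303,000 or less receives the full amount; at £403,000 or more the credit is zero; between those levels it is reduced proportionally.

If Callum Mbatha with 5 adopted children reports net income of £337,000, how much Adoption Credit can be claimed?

£11,121

Adoption Credit: base = 5 × £3,370 = £16,850. £337,000 is £34,000 into a £100,000 phase-out range, leaving 66,000/100,000 of the credit: £16,850 × 66,000/100,000 = £11,121.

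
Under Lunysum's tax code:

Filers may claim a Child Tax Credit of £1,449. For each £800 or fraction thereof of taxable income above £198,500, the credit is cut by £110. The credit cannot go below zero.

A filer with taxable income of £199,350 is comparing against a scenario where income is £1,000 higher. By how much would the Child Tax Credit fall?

At £199,350 — income exceeds £198,500 by £850, which is 2 full-or-partial £800 increments; reduction = 2 × £110 = £220, leaving £1,229.
At £200,350 — income exceeds £198,500 by £1,850, which is 3 full-or-partial £800 increments; reduction = 3 × £110 = £330, leaving £1,119.
Lost: £1,229 − £1,119 = £110.

£110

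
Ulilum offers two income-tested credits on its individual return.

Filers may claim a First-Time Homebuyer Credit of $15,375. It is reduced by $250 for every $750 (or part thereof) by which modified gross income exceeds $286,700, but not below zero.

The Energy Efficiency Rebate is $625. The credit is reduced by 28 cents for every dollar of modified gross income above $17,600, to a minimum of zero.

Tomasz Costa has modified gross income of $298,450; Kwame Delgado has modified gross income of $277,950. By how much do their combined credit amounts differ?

Tomasz ($298,450): First-Time Homebuyer Credit: income exceeds $286,700 by $11,750, which is 16 full-or-partial $750 increments; reduction = 16 × $250 = $4,000, leaving $11,375. Energy Efficiency Rebate: 28% of the $280,850 excess over $17,600 is $78,638 ≥ base, so the credit is $0. total $11,375 + $0 = $11,375
Kwame ($277,950): First-Time Homebuyer Credit: $277,950 is at or below the $286,700 threshold, so the full $15,375 applies. Energy Efficiency Rebate: 28% of the $260,350 excess over $17,600 is $72,898 ≥ base, so the credit is $0. total $15,375 + $0 = $15,375
Difference: |$11,375 − $15,375| = $4,000.

$4,000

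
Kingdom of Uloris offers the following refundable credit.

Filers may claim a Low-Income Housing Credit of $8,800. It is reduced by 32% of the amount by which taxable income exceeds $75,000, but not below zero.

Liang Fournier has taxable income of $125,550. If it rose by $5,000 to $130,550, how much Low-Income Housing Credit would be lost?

At $125,550 — 32% of the $50,550 excess over $75,000 is $16,176 ≥ base, so the credit is $0.
At $130,550 — 32% of the $55,550 excess over $75,000 is $17,776 ≥ base, so the credit is $0.
Lost: $0 − $0 = $0.

$0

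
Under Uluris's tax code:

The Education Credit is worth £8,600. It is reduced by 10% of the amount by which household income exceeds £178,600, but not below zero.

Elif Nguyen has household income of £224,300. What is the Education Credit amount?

£4,030

Education Credit: 10% of the £45,700 excess over £178,600 is £4,570; credit = £8,600 − £4,570 = £4,030.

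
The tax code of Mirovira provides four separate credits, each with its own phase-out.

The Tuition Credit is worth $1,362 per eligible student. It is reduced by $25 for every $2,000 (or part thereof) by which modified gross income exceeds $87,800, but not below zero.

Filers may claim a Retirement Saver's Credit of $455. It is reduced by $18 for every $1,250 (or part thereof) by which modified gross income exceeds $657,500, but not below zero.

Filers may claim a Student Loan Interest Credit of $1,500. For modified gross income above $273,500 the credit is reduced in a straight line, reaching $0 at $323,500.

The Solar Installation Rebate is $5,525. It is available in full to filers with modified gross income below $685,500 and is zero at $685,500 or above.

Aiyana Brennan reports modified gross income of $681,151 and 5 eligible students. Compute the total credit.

Tuition Credit: base = 5 × $1,362 = $6,810. income exceeds $87,800 by $593,351 → 297 increments × $25 = $7,425 ≥ base, so the credit is $0.
Retirement Saver's Credit: income exceeds $657,500 by $23,651, which is 19 full-or-partial $1,250 increments; reduction = 19 × $18 = $342, leaving $113.
Student Loan Interest Credit: $681,151 is at or above $323,500, so the credit is $0.
Solar Installation Rebate: $681,151 is below the $685,500 cutoff, so the full $5,525 applies.
Total: $0 + $113 + $0 + $5,525 = $5,638.

$5,638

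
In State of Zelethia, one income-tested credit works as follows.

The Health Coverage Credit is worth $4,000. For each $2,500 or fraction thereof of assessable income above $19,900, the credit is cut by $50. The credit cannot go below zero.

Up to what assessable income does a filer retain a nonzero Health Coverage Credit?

$217,400

After 79 increments the reduction is 79 × $50 = $3,950, leaving $50; one more increment wipes it out. Increment 79 ends at excess 79 × $2,500 = $197,500, so the highest qualifying income is $19,900 + $197,500 = $217,400.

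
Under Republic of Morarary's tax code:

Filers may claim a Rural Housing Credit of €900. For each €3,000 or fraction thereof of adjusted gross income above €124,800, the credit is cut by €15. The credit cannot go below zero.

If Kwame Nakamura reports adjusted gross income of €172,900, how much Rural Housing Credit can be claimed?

Rural Housing Credit: income exceeds €124,800 by €48,100, which is 17 full-or-partial €3,000 increments; reduction = 17 × €15 = €255, leaving €645.

€645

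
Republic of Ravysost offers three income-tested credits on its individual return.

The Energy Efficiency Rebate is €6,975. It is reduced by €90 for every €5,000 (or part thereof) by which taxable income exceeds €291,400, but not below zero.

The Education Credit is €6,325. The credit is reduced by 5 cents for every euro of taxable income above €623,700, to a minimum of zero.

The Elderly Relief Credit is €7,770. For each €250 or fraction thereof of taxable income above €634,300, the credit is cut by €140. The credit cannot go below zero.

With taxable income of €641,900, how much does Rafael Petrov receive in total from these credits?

Energy Efficiency Rebate: income exceeds €291,400 by €350,500, which is 71 full-or-partial €5,000 increments; reduction = 71 × €90 = €6,390, leaving €585.
Education Credit: 5% of the €18,200 excess over €623,700 is €910; credit = €6,325 − €910 = €5,415.
Elderly Relief Credit: income exceeds €634,300 by €7,600, which is 31 full-or-partial €250 increments; reduction = 31 × €140 = €4,340, leaving €3,430.
Total: €585 + €5,415 + €3,430 = €9,430.

€9,430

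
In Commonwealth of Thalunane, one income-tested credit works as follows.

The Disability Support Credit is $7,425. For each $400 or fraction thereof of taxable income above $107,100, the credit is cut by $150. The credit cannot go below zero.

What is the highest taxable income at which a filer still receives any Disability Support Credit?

After 49 increments the reduction is 49 × $150 = $7,350, leaving $75; one more increment wipes it out. Increment 49 ends at excess 49 × $400 = $19,600, so the highest qualifying income is $107,100 + $19,600 = $126,700.

$126,700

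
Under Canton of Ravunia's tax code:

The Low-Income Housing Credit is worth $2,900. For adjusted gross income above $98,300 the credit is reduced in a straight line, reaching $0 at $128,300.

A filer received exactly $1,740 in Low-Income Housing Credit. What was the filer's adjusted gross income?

$1,740 is 1,740/2,900 of the full $2,900, so 1,160/2,900 of the $30,000 range has been used: income = $98,300 + $30,000 × 1,160/2,900 = $110,300.

$110,300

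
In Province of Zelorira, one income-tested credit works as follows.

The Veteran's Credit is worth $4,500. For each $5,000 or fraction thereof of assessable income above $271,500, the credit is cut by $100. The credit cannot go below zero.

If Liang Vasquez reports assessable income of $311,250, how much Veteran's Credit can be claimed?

Veteran's Credit: income exceeds $271,500 by $39,750, which is 8 full-or-partial $5,000 increments; reduction = 8 × $100 = $800, leaving $3,700.

$3,700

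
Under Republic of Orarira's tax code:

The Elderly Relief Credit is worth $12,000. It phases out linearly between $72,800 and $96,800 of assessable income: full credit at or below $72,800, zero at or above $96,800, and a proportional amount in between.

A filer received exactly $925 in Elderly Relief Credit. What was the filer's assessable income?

$925 is 925/12,000 of the full $12,000, so 11,075/12,000 of the $24,000 range has been used: income = $72,800 + $24,000 × 11,075/12,000 = $94,950.

$94,950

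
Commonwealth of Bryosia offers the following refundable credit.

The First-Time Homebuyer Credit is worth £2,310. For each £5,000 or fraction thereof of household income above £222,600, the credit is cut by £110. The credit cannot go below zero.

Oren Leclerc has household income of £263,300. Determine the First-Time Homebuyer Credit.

First-Time Homebuyer Credit: income exceeds £222,600 by £40,700, which is 9 full-or-partial £5,000 increments; reduction = 9 × £110 = £990, leaving £1,320.

£1,320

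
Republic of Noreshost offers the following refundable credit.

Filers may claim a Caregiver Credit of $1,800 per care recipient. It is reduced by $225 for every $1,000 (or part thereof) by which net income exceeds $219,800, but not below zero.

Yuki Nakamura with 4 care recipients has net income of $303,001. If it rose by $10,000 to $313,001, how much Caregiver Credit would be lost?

$0

At $303,001 — base = 4 × $1,800 = $7,200. income exceeds $219,800 by $83,201 → 84 increments × $225 = $18,900 ≥ base, so the credit is $0.
At $313,001 — base = 4 × $1,800 = $7,200. income exceeds $219,800 by $93,201 → 94 increments × $225 = $21,150 ≥ base, so the credit is $0.
Lost: $0 − $0 = $0.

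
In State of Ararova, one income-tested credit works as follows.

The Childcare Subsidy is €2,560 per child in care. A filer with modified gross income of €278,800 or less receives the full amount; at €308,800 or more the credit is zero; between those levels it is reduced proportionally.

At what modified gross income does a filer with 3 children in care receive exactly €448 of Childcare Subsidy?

€307,050

Full credit = 3 × €2,560 = €7,680.
€448 is 448/7,680 of the full €7,680, so 7,232/7,680 of the €30,000 range has been used: income = €278,800 + €30,000 × 7,232/7,680 = €307,050.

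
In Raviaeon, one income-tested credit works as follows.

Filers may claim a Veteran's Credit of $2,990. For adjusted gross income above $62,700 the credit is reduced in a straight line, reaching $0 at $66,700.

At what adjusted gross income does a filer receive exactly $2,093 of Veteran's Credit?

$2,093 is 2,093/2,990 of the full $2,990, so 897/2,990 of the $4,000 range has been used: income = $62,700 + $4,000 × 897/2,990 = $63,900.

$63,900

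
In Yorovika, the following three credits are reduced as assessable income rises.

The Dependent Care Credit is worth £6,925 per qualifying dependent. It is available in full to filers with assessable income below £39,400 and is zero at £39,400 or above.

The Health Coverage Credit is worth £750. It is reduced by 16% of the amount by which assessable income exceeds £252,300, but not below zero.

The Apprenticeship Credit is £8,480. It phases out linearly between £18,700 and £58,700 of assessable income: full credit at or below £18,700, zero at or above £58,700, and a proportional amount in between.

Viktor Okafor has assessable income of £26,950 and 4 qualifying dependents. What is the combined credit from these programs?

Dependent Care Credit: base = 4 × £6,925 = £27,700. £26,950 is below the £39,400 cutoff, so the full £27,700 applies.
Health Coverage Credit: £26,950 is at or below the £252,300 threshold, so the full £750 applies.
Apprenticeship Credit: £26,950 is £8,250 into a £40,000 phase-out range, leaving 31,750/40,000 of the credit: £8,480 × 31,750/40,000 = £6,731.
Total: £27,700 + £750 + £6,731 = £35,181.

£35,181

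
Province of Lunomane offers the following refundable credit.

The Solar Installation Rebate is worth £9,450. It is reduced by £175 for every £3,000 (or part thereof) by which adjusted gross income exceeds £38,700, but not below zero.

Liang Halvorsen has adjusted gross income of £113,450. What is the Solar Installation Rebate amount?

Solar Installation Rebate: income exceeds £38,700 by £74,750, which is 25 full-or-partial £3,000 increments; reduction = 25 × £175 = £4,375, leaving £5,075.

£5,075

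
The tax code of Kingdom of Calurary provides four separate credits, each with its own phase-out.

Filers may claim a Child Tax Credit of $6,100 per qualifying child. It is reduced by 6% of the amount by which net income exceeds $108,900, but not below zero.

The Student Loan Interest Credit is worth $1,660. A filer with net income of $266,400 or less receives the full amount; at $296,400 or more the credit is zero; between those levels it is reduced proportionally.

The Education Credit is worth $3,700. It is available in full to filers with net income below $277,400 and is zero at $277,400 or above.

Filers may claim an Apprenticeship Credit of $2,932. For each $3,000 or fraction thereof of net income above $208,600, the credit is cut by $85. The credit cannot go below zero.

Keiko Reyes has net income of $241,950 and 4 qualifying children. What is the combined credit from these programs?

Child Tax Credit: base = 4 × $6,100 = $24,400. 6% of the $133,050 excess over $108,900 is $7,983; credit = $24,400 − $7,983 = $16,417.
Student Loan Interest Credit: $241,950 is at or below the $266,400 threshold, so the full $1,660 applies.
Education Credit: $241,950 is below the $277,400 cutoff, so the full $3,700 applies.
Apprenticeship Credit: income exceeds $208,600 by $33,350, which is 12 full-or-partial $3,000 increments; reduction = 12 × $85 = $1,020, leaving $1,912.
Total: $16,417 + $1,660 + $3,700 + $1,912 = $23,689.

$23,689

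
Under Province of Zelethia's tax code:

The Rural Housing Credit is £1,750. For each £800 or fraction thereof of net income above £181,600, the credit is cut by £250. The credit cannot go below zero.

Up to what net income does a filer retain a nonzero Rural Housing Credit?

After 6 increments the reduction is 6 × £250 = £1,500, leaving £250; one more increment wipes it out. Increment 6 ends at excess 6 × £800 = £4,800, so the highest qualifying income is £181,600 + £4,800 = £186,400.

£186,400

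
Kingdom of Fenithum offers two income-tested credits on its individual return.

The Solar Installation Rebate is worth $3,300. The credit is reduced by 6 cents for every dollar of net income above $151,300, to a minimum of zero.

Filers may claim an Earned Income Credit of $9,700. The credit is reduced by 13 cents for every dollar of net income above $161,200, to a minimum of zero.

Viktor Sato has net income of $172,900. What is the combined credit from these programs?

Solar Installation Rebate: 6% of the $21,600 excess over $151,300 is $1,296; credit = $3,300 − $1,296 = $2,004.
Earned Income Credit: 13% of the $11,700 excess over $161,200 is $1,521; credit = $9,700 − $1,521 = $8,179.
Total: $2,004 + $8,179 = $10,183.

$10,183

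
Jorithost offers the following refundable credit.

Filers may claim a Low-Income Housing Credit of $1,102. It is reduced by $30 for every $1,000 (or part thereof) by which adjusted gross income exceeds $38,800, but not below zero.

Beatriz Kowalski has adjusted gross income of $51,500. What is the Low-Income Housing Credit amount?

Low-Income Housing Credit: income exceeds $38,800 by $12,700, which is 13 full-or-partial $1,000 increments; reduction = 13 × $30 = $390, leaving $712.

$712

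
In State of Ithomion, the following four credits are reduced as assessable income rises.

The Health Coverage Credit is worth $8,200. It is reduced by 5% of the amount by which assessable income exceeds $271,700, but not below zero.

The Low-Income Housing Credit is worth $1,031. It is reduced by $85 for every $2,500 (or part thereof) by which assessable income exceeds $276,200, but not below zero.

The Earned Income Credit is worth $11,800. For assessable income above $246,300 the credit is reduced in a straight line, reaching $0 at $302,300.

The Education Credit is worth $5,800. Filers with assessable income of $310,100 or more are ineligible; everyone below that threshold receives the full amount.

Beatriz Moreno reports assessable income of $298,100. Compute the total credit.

Health Coverage Credit: 5% of the $26,400 excess over $271,700 is $1,320; credit = $8,200 − $1,320 = $6,880.
Low-Income Housing Credit: income exceeds $276,200 by $21,900, which is 9 full-or-partial $2,500 increments; reduction = 9 × $85 = $765, leaving $266.
Earned Income Credit: $298,100 is $51,800 into a $56,000 phase-out range, leaving 4,200/56,000 of the credit: $11,800 × 4,200/56,000 = $885.
Education Credit: $298,100 is below the $310,100 cutoff, so the full $5,800 applies.
Total: $6,880 + $266 + $885 + $5,800 = $13,831.

$13,831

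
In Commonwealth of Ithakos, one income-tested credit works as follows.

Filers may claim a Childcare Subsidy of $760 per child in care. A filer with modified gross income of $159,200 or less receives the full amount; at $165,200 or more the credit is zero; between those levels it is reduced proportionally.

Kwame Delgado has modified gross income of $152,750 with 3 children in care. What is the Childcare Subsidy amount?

Childcare Subsidy: base = 3 × $760 = $2,280. $152,750 is at or below the $159,200 threshold, so the full $2,280 applies.

$2,280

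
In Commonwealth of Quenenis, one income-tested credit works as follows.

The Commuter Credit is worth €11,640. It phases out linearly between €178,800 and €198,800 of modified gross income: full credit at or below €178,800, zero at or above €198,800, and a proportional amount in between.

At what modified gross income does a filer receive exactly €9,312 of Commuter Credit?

€9,312 is 9,312/11,640 of the full €11,640, so 2,328/11,640 of the €20,000 range has been used: income = €178,800 + €20,000 × 2,328/11,640 = €182,800.

€182,800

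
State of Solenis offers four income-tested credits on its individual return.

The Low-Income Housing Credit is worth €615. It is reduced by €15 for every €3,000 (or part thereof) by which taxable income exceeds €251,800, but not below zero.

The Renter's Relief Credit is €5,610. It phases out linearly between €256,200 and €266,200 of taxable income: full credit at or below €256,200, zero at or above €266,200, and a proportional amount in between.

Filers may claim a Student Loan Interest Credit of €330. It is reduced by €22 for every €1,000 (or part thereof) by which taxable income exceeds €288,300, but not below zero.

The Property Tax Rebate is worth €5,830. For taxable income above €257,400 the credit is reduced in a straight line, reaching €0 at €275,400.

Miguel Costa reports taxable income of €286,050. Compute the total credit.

Low-Income Housing Credit: income exceeds €251,800 by €34,250, which is 12 full-or-partial €3,000 increments; reduction = 12 × €15 = €180, leaving €435.
Renter's Relief Credit: €286,050 is at or above €266,200, so the credit is €0.
Student Loan Interest Credit: €286,050 is at or below the €288,300 threshold, so the full €330 applies.
Property Tax Rebate: €286,050 is at or above €275,400, so the credit is €0.
Total: €435 + €0 + €330 + €0 = €765.

€765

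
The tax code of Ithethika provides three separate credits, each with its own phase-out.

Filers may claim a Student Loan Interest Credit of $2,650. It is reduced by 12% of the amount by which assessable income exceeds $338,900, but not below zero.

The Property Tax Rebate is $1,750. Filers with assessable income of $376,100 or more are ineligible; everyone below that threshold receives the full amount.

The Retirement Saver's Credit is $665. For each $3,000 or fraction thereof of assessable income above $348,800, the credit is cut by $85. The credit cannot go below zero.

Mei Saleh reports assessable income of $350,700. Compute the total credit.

$3,564

Student Loan Interest Credit: 12% of the $11,800 excess over $338,900 is $1,416; credit = $2,650 − $1,416 = $1,234.
Property Tax Rebate: $350,700 is below the $376,100 cutoff, so the full $1,750 applies.
Retirement Saver's Credit: income exceeds $348,800 by $1,900, which is 1 full-or-partial $3,000 increment; reduction = 1 × $85 = $85, leaving $580.
Total: $1,234 + $1,750 + $580 = $3,564.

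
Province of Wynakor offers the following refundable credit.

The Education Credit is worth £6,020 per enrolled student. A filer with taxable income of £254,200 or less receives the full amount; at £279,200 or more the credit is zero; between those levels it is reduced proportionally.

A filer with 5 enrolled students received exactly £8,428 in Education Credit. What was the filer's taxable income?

Full credit = 5 × £6,020 = £30,100.
£8,428 is 8,428/30,100 of the full £30,100, so 21,672/30,100 of the £25,000 range has been used: income = £254,200 + £25,000 × 21,672/30,100 = £272,200.

£272,200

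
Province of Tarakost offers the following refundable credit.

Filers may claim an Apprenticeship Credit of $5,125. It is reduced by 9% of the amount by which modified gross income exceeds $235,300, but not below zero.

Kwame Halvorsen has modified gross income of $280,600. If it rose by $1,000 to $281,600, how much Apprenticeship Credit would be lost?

At $280,600 — 9% of the $45,300 excess over $235,300 is $4,077; credit = $5,125 − $4,077 = $1,048.
At $281,600 — 9% of the $46,300 excess over $235,300 is $4,167; credit = $5,125 − $4,167 = $958.
Lost: $1,048 − $958 = $90.

$90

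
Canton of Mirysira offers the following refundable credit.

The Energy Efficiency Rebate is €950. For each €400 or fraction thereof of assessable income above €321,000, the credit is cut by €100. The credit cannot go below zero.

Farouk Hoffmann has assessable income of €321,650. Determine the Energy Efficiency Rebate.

€750

Energy Efficiency Rebate: income exceeds €321,000 by €650, which is 2 full-or-partial €400 increments; reduction = 2 × €100 = €200, leaving €750.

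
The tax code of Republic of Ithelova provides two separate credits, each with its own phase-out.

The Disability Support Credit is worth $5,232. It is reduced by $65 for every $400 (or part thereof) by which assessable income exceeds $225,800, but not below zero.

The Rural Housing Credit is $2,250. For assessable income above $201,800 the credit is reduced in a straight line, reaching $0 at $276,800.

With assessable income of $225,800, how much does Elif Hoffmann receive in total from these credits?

Disability Support Credit: $225,800 is at or below the $225,800 threshold, so the full $5,232 applies.
Rural Housing Credit: $225,800 is $24,000 into a $75,000 phase-out range, leaving 51,000/75,000 of the credit: $2,250 × 51,000/75,000 = $1,530.
Total: $5,232 + $1,530 = $6,762.

$6,762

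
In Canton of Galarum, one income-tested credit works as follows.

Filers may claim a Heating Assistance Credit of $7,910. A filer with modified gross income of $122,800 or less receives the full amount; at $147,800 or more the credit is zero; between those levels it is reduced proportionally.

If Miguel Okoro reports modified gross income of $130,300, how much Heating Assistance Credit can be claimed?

$5,537

Heating Assistance Credit: $130,300 is $7,500 into a $25,000 phase-out range, leaving 17,500/25,000 of the credit: $7,910 × 17,500/25,000 = $5,537.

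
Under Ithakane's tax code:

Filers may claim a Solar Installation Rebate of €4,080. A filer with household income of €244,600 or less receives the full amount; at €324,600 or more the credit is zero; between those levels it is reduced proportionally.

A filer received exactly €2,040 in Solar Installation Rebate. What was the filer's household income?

€284,600

€2,040 is 2,040/4,080 of the full €4,080, so 2,040/4,080 of the €80,000 range has been used: income = €244,600 + €80,000 × 2,040/4,080 = €284,600.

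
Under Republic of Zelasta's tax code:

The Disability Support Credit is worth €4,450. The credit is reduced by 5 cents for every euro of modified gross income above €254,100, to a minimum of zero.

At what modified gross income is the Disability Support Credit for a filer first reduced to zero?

The credit falls by 5% of each euro above €254,100, so it reaches zero when the excess is €4,450 / 5% = €89,000: income = €254,100 + €89,000 = €343,100.

€343,100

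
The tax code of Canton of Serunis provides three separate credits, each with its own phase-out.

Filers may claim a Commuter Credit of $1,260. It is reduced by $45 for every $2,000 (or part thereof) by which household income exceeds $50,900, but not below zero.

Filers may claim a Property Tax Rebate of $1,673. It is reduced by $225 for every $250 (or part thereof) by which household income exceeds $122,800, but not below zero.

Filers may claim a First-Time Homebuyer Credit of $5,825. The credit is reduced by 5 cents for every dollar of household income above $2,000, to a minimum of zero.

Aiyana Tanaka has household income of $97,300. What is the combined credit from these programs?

Commuter Credit: income exceeds $50,900 by $46,400, which is 24 full-or-partial $2,000 increments; reduction = 24 × $45 = $1,080, leaving $180.
Property Tax Rebate: $97,300 is at or below the $122,800 threshold, so the full $1,673 applies.
First-Time Homebuyer Credit: 5% of the $95,300 excess over $2,000 is $4,765; credit = $5,825 − $4,765 = $1,060.
Total: $180 + $1,673 + $1,060 = $2,913.

$2,913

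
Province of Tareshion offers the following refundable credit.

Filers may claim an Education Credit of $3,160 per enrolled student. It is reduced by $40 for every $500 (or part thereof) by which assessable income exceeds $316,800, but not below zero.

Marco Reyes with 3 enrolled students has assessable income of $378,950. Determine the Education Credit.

Education Credit: base = 3 × $3,160 = $9,480. income exceeds $316,800 by $62,150, which is 125 full-or-partial $500 increments; reduction = 125 × $40 = $5,000, leaving $4,480.

$4,480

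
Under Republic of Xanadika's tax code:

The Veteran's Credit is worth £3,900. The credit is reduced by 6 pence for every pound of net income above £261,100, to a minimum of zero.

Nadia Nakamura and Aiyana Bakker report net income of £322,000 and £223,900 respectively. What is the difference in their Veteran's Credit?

£3,654

Nadia (£322,000): Veteran's Credit: 6% of the £60,900 excess over £261,100 is £3,654; credit = £3,900 − £3,654 = £246.
Aiyana (£223,900): Veteran's Credit: £223,900 is at or below the £261,100 threshold, so the full £3,900 applies.
Difference: |£246 − £3,900| = £3,654.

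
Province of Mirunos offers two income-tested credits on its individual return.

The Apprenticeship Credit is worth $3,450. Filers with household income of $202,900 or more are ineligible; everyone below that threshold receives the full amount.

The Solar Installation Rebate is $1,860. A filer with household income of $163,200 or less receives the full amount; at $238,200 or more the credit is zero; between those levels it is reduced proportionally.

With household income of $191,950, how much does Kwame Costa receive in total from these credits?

Apprenticeship Credit: $191,950 is below the $202,900 cutoff, so the full $3,450 applies.
Solar Installation Rebate: $191,950 is $28,750 into a $75,000 phase-out range, leaving 46,250/75,000 of the credit: $1,860 × 46,250/75,000 = $1,147.
Total: $3,450 + $1,147 = $4,597.

$4,597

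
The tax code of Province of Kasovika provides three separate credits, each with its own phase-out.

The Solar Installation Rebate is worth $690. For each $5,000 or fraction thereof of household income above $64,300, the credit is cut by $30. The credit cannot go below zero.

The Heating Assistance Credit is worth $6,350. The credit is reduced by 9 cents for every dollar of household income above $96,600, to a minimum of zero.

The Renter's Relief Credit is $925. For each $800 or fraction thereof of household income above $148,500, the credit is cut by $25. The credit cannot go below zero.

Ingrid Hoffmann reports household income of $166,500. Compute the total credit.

$469

Solar Installation Rebate: income exceeds $64,300 by $102,200, which is 21 full-or-partial $5,000 increments; reduction = 21 × $30 = $630, leaving $60.
Heating Assistance Credit: 9% of the $69,900 excess over $96,600 is $6,291; credit = $6,350 − $6,291 = $59.
Renter's Relief Credit: income exceeds $148,500 by $18,000, which is 23 full-or-partial $800 increments; reduction = 23 × $25 = $575, leaving $350.
Total: $60 + $59 + $350 = $469.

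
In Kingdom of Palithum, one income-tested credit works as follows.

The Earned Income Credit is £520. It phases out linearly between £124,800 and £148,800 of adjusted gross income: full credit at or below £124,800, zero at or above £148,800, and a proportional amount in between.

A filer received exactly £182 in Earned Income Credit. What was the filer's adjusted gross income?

£182 is 182/520 of the full £520, so 338/520 of the £24,000 range has been used: income = £124,800 + £24,000 × 338/520 = £140,400.

£140,400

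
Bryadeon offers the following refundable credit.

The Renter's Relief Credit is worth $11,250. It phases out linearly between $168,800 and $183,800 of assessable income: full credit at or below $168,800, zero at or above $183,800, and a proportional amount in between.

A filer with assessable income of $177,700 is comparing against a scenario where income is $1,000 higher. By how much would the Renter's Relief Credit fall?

$750

At $177,700 — $177,700 is $8,900 into a $15,000 phase-out range, leaving 6,100/15,000 of the credit: $11,250 × 6,100/15,000 = $4,575.
At $178,700 — $178,700 is $9,900 into a $15,000 phase-out range, leaving 5,100/15,000 of the credit: $11,250 × 5,100/15,000 = $3,825.
Lost: $4,575 − $3,825 = $750.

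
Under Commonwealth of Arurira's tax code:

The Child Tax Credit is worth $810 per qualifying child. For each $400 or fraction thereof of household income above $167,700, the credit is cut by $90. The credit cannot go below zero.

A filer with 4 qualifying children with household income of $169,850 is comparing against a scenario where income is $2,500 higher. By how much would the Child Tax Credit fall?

$540

At $169,850 — base = 4 × $810 = $3,240. income exceeds $167,700 by $2,150, which is 6 full-or-partial $400 increments; reduction = 6 × $90 = $540, leaving $2,700.
At $172,350 — base = 4 × $810 = $3,240. income exceeds $167,700 by $4,650, which is 12 full-or-partial $400 increments; reduction = 12 × $90 = $1,080, leaving $2,160.
Lost: $2,700 − $2,160 = $540.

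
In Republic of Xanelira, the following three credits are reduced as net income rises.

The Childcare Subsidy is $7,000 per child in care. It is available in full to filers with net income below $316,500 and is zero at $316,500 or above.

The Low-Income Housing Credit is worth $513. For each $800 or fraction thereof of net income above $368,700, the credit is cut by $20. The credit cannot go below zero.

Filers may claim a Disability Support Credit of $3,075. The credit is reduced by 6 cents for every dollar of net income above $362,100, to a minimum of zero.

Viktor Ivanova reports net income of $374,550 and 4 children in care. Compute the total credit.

Childcare Subsidy: base = 4 × $7,000 = $28,000. $374,550 meets or exceeds the $316,500 cutoff, so the credit is $0.
Low-Income Housing Credit: income exceeds $368,700 by $5,850, which is 8 full-or-partial $800 increments; reduction = 8 × $20 = $160, leaving $353.
Disability Support Credit: 6% of the $12,450 excess over $362,100 is $747; credit = $3,075 − $747 = $2,328.
Total: $0 + $353 + $2,328 = $2,681.

$2,681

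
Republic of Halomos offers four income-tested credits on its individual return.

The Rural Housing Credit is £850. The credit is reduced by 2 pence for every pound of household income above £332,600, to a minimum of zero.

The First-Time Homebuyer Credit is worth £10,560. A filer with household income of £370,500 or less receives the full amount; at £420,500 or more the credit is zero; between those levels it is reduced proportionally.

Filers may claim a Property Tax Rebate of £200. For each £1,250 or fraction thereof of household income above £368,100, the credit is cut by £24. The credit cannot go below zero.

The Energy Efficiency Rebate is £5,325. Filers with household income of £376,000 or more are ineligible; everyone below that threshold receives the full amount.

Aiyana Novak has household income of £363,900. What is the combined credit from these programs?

Rural Housing Credit: 2% of the £31,300 excess over £332,600 is £626; credit = £850 − £626 = £224.
First-Time Homebuyer Credit: £363,900 is at or below the £370,500 threshold, so the full £10,560 applies.
Property Tax Rebate: £363,900 is at or below the £368,100 threshold, so the full £200 applies.
Energy Efficiency Rebate: £363,900 is below the £376,000 cutoff, so the full £5,325 applies.
Total: £224 + £10,560 + £200 + £5,325 = £16,309.

£16,309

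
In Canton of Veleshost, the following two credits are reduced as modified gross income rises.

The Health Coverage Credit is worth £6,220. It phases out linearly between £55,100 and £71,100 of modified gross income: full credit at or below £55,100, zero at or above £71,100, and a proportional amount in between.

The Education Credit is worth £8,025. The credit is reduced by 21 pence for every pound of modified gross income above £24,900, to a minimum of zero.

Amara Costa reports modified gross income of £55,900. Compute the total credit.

£7,424

Health Coverage Credit: £55,900 is £800 into a £16,000 phase-out range, leaving 15,200/16,000 of the credit: £6,220 × 15,200/16,000 = £5,909.
Education Credit: 21% of the £31,000 excess over £24,900 is £6,510; credit = £8,025 − £6,510 = £1,515.
Total: £5,909 + £1,515 = £7,424.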